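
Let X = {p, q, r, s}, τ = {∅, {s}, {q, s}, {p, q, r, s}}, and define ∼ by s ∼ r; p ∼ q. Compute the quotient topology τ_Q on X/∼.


X/∼ = {[p=q], [r=s]}; |τ_Q| = 2.

Equivalence classes: [p=q], [r=s].
Quotient map π: X → X/∼ sends p ↦ [p=q], q ↦ [p=q], r ↦ [r=s], s ↦ [r=s].
For each subset V ⊆ X/∼, compute π^{-1}(V) ⊆ X and check whether π^{-1}(V) ∈ τ. V is open in τ_Q iff π^{-1}(V) ∈ τ.
  V = {}: π^{-1}(V) = ∅ ∈ τ ✓.
  V = {[p=q]}: π^{-1}(V) = {p, q} ∉ τ ✗.
  V = {[r=s]}: π^{-1}(V) = {r, s} ∉ τ ✗.
  V = {[p=q], [r=s]}: π^{-1}(V) = {p, q, r, s} ∈ τ ✓.
Open sets in the quotient: τ_Q = {{}, {[p=q], [r=s]}} (2 elements).


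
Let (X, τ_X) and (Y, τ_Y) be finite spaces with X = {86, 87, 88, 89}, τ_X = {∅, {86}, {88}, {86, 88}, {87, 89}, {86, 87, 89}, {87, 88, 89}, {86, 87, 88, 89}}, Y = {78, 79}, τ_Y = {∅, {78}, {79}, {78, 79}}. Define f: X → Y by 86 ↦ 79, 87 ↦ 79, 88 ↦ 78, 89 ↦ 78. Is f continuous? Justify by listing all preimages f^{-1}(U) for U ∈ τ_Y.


f is NOT continuous.

Compute f^{-1}(U) for each U ∈ τ_Y:
  U = ∅: f^{-1}(U) = ∅ ∈ τ_X ✓.
  U = {78}: f^{-1}(U) = {88, 89} ∉ τ_X ✗.
  U = {79}: f^{-1}(U) = {86, 87} ∉ τ_X ✗.
  U = {78, 79}: f^{-1}(U) = {86, 87, 88, 89} ∈ τ_X ✓.
Found U = {78} with f^{-1}(U) = {88, 89} not in τ_X. Therefore f is NOT continuous.


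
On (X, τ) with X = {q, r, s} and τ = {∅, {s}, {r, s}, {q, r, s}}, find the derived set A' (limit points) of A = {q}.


A' = ∅

For each x ∈ X, list the open sets U ∈ τ with x ∈ U, then check whether U ∩ (A ∖ {x}) ≠ ∅ for every such U.
  x = q: open {q, r, s} ∋ x has {q, r, s} ∩ (A ∖ {q}) = ∅, so x is NOT a limit point.
  x = r: open {r, s} ∋ x has {r, s} ∩ (A ∖ {r}) = ∅, so x is NOT a limit point.
  x = s: open {s} ∋ x has {s} ∩ (A ∖ {s}) = ∅, so x is NOT a limit point.
Collecting: A' = ∅.


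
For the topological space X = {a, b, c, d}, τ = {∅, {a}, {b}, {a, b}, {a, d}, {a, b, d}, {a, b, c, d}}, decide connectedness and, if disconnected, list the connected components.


(X, τ) is connected.

Find clopen sets (U ∈ τ with X ∖ U ∈ τ):
  U = ∅, X ∖ U = {a, b, c, d} — both open, so U is clopen.
  U = {a, b, c, d}, X ∖ U = ∅ — both open, so U is clopen.
Only trivial clopens (∅ and X) exist, so (X, τ) is connected.
Compute connected components by grouping points that agree on all clopens:
  component: {a, b, c, d}


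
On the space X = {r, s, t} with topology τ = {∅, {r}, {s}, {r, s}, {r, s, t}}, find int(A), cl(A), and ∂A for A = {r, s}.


int(A) = {r, s}, cl(A) = {r, s, t}, ∂A = {t}.

Closed sets in (X, τ) are complements of opens:
  closed(X, τ) = {∅, {t}, {r, t}, {s, t}, {r, s, t}}.
int(A) = ⋃ {U ∈ τ : U ⊆ A}. Opens contained in A: ∅, {r}, {s}, {r, s}.
Taking the union of these: int(A) = {r, s}.
cl(A) = ⋂ {C closed : A ⊆ C}. Closed sets containing A: {r, s, t}.
Intersecting these: cl(A) = {r, s, t}.
∂A = cl(A) ∖ int(A) = {r, s, t} ∖ {r, s} = {t}.


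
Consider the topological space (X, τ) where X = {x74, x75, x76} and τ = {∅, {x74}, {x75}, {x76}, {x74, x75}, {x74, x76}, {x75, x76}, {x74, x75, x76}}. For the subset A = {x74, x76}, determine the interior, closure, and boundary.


int(A) = {x74, x76}, cl(A) = {x74, x76}, ∂A = ∅.

Closed sets in (X, τ) are complements of opens:
  closed(X, τ) = {∅, {x74}, {x75}, {x76}, {x74, x75}, {x74, x76}, {x75, x76}, {x74, x75, x76}}.
int(A) = ⋃ {U ∈ τ : U ⊆ A}. Opens contained in A: ∅, {x74}, {x76}, {x74, x76}.
Taking the union of these: int(A) = {x74, x76}.
cl(A) = ⋂ {C closed : A ⊆ C}. Closed sets containing A: {x74, x76}, {x74, x75, x76}.
Intersecting these: cl(A) = {x74, x76}.
∂A = cl(A) ∖ int(A) = {x74, x76} ∖ {x74, x76} = ∅.


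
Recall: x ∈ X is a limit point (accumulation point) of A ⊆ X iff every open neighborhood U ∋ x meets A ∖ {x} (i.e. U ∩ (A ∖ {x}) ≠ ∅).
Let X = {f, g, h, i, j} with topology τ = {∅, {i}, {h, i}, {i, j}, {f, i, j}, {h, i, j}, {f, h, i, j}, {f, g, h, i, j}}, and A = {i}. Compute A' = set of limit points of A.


A' = {f, g, h, j}

For each x ∈ X, list the open sets U ∈ τ with x ∈ U, then check whether U ∩ (A ∖ {x}) ≠ ∅ for every such U.
  x = f: opens ∋ x are {f, i, j}, {f, h, i, j}, {f, g, h, i, j}; each meets A ∖ {f}, so x IS a limit point.
  x = g: opens ∋ x are {f, g, h, i, j}; each meets A ∖ {g}, so x IS a limit point.
  x = h: opens ∋ x are {h, i}, {h, i, j}, {f, h, i, j}, {f, g, h, i, j}; each meets A ∖ {h}, so x IS a limit point.
  x = i: open {i} ∋ x has {i} ∩ (A ∖ {i}) = ∅, so x is NOT a limit point.
  x = j: opens ∋ x are {i, j}, {f, i, j}, {h, i, j}, {f, h, i, j}, {f, g, h, i, j}; each meets A ∖ {j}, so x IS a limit point.
Collecting: A' = {f, g, h, j}.


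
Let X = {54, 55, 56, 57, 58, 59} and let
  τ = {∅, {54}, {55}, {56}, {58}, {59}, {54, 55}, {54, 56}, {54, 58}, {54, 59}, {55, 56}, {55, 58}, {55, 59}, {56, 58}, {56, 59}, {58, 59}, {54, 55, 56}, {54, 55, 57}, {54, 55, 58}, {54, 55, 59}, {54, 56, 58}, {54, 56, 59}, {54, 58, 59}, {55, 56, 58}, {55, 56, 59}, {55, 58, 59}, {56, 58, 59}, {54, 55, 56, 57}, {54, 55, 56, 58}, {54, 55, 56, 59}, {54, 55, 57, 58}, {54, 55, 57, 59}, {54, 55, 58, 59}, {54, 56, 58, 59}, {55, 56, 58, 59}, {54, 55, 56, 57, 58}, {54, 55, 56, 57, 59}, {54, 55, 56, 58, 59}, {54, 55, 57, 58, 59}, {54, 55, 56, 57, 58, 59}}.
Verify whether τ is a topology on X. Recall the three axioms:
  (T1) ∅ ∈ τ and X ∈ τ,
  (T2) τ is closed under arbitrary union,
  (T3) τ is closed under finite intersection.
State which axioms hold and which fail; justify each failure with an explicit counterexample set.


τ IS a topology on X.

Axiom (T1): ∅ ∈ τ? Yes; X ∈ τ? Yes.
Axiom (T2/T3): check pairwise unions and intersections of members of τ.
All pairwise intersections and unions checked — each lies in τ. Therefore τ satisfies (T1), (T2), (T3): it IS a topology on X.


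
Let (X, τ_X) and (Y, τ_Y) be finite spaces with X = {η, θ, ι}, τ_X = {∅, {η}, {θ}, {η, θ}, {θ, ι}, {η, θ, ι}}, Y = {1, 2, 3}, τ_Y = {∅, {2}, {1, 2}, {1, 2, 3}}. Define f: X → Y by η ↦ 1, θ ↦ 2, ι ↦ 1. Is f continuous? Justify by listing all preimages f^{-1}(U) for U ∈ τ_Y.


f IS continuous.

Compute f^{-1}(U) for each U ∈ τ_Y:
  U = ∅: f^{-1}(U) = ∅ ∈ τ_X ✓.
  U = {2}: f^{-1}(U) = {θ} ∈ τ_X ✓.
  U = {1, 2}: f^{-1}(U) = {η, θ, ι} ∈ τ_X ✓.
  U = {1, 2, 3}: f^{-1}(U) = {η, θ, ι} ∈ τ_X ✓.
Every preimage lies in τ_X, so f IS continuous.


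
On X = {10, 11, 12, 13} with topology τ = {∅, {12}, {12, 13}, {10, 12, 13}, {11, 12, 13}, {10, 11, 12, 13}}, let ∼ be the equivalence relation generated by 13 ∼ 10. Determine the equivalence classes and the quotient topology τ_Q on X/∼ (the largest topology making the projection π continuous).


X/∼ = {[10=13], [11], [12]}; |τ_Q| = 4.

Equivalence classes: [10=13], [11], [12].
Quotient map π: X → X/∼ sends 10 ↦ [10=13], 11 ↦ [11], 12 ↦ [12], 13 ↦ [10=13].
For each subset V ⊆ X/∼, compute π^{-1}(V) ⊆ X and check whether π^{-1}(V) ∈ τ. V is open in τ_Q iff π^{-1}(V) ∈ τ.
  V = {}: π^{-1}(V) = ∅ ∈ τ ✓.
  V = {[10=13]}: π^{-1}(V) = {10, 13} ∉ τ ✗.
  V = {[11]}: π^{-1}(V) = {11} ∉ τ ✗.
  V = {[10=13], [11]}: π^{-1}(V) = {10, 11, 13} ∉ τ ✗.
  V = {[12]}: π^{-1}(V) = {12} ∈ τ ✓.
  V = {[10=13], [12]}: π^{-1}(V) = {10, 12, 13} ∈ τ ✓.
  V = {[11], [12]}: π^{-1}(V) = {11, 12} ∉ τ ✗.
  V = {[10=13], [11], [12]}: π^{-1}(V) = {10, 11, 12, 13} ∈ τ ✓.
Open sets in the quotient: τ_Q = {{}, {[12]}, {[10=13], [12]}, {[10=13], [11], [12]}} (4 elements).


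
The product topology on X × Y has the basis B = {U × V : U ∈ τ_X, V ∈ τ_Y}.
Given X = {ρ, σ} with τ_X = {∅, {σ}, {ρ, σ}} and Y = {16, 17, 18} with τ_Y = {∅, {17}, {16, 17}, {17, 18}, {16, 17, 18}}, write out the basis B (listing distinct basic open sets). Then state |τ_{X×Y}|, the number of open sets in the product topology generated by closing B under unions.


Basis B = {∅ × ∅, {σ} × {17}, {ρ, σ} × {17}, {σ} × {16, 17}, {σ} × {17, 18}, {σ} × {16, 17, 18}, {ρ, σ} × {16, 17}, {ρ, σ} × {17, 18}, {ρ, σ} × {16, 17, 18}}; |τ_{X×Y}| = 14.

Enumerate products U × V with U ∈ τ_X, V ∈ τ_Y (deduplicated):
  ∅ × ∅ = {} (∅)
  {σ} × {17} = {(σ,17)}
  {ρ, σ} × {17} = {(ρ,17), (σ,17)}
  {σ} × {16, 17} = {(σ,16), (σ,17)}
  {σ} × {17, 18} = {(σ,17), (σ,18)}
  {σ} × {16, 17, 18} = {(σ,16), (σ,17), (σ,18)}
  {ρ, σ} × {16, 17} = {(ρ,16), (ρ,17), (σ,16), (σ,17)}
  {ρ, σ} × {17, 18} = {(ρ,17), (ρ,18), (σ,17), (σ,18)}
  {ρ, σ} × {16, 17, 18} = {(ρ,16), (ρ,17), (ρ,18), (σ,16), (σ,17), (σ,18)}
These 9 distinct sets form the basis B.
Close under arbitrary unions to get τ_{X×Y}; counting gives |τ_{X×Y}| = 14.


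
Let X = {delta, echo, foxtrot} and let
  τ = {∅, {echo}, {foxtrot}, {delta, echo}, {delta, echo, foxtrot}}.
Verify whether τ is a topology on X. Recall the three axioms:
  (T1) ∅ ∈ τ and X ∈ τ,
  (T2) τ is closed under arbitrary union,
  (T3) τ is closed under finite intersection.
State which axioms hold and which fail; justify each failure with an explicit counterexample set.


τ is NOT a topology on X.

Axiom (T1): ∅ ∈ τ? Yes; X ∈ τ? Yes.
Axiom (T2/T3): check pairwise unions and intersections of members of τ.
Counterexample for (T2): {echo} ∪ {foxtrot} = {echo, foxtrot} ∉ τ. Therefore τ is NOT a topology.


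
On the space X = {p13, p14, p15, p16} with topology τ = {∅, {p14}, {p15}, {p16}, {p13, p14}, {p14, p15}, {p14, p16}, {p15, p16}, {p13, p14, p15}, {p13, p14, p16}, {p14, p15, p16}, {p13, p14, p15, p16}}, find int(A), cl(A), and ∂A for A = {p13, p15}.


int(A) = {p15}, cl(A) = {p13, p15}, ∂A = {p13}.

Closed sets in (X, τ) are complements of opens:
  closed(X, τ) = {∅, {p13}, {p15}, {p16}, {p13, p14}, {p13, p15}, {p13, p16}, {p15, p16}, {p13, p14, p15}, {p13, p14, p16}, {p13, p15, p16}, {p13, p14, p15, p16}}.
int(A) = ⋃ {U ∈ τ : U ⊆ A}. Opens contained in A: ∅, {p15}.
Taking the union of these: int(A) = {p15}.
cl(A) = ⋂ {C closed : A ⊆ C}. Closed sets containing A: {p13, p15}, {p13, p14, p15}, {p13, p15, p16}, {p13, p14, p15, p16}.
Intersecting these: cl(A) = {p13, p15}.
∂A = cl(A) ∖ int(A) = {p13, p15} ∖ {p15} = {p13}.


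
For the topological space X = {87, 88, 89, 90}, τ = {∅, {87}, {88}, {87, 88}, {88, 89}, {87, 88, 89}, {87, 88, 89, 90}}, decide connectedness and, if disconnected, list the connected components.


(X, τ) is connected.

Find clopen sets (U ∈ τ with X ∖ U ∈ τ):
  U = ∅, X ∖ U = {87, 88, 89, 90} — both open, so U is clopen.
  U = {87, 88, 89, 90}, X ∖ U = ∅ — both open, so U is clopen.
Only trivial clopens (∅ and X) exist, so (X, τ) is connected.
Compute connected components by grouping points that agree on all clopens:
  component: {87, 88, 89, 90}


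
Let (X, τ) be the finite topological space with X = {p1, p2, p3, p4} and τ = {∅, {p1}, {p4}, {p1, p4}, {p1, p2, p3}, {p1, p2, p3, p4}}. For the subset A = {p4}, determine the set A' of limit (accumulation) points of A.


A' = ∅

For each x ∈ X, list the open sets U ∈ τ with x ∈ U, then check whether U ∩ (A ∖ {x}) ≠ ∅ for every such U.
  x = p1: open {p1} ∋ x has {p1} ∩ (A ∖ {p1}) = ∅, so x is NOT a limit point.
  x = p2: open {p1, p2, p3} ∋ x has {p1, p2, p3} ∩ (A ∖ {p2}) = ∅, so x is NOT a limit point.
  x = p3: open {p1, p2, p3} ∋ x has {p1, p2, p3} ∩ (A ∖ {p3}) = ∅, so x is NOT a limit point.
  x = p4: open {p4} ∋ x has {p4} ∩ (A ∖ {p4}) = ∅, so x is NOT a limit point.
Collecting: A' = ∅.


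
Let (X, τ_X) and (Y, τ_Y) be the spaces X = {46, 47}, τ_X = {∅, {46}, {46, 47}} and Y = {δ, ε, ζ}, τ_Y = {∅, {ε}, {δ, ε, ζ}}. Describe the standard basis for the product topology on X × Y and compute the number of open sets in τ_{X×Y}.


Basis B = {∅ × ∅, {46} × {ε}, {46, 47} × {ε}, {46} × {δ, ε, ζ}, {46, 47} × {δ, ε, ζ}}; |τ_{X×Y}| = 6.

Enumerate products U × V with U ∈ τ_X, V ∈ τ_Y (deduplicated):
  ∅ × ∅ = {} (∅)
  {46} × {ε} = {(46,ε)}
  {46, 47} × {ε} = {(46,ε), (47,ε)}
  {46} × {δ, ε, ζ} = {(46,δ), (46,ε), (46,ζ)}
  {46, 47} × {δ, ε, ζ} = {(46,δ), (46,ε), (46,ζ), (47,δ), (47,ε), (47,ζ)}
These 5 distinct sets form the basis B.
Close under arbitrary unions to get τ_{X×Y}; counting gives |τ_{X×Y}| = 6.


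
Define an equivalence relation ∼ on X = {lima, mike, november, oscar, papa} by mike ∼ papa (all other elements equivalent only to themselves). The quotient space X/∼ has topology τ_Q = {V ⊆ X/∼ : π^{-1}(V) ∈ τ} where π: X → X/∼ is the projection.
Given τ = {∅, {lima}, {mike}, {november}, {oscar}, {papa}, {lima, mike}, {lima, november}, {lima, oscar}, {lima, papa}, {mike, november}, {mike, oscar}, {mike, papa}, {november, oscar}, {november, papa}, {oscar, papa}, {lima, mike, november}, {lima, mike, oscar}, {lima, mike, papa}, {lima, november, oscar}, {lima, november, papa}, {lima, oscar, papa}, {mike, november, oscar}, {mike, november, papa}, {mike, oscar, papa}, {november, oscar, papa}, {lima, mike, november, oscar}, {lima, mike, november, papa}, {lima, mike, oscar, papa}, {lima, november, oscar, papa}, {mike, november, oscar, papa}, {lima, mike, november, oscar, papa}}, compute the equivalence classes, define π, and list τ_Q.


X/∼ = {[lima], [mike=papa], [november], [oscar]}; |τ_Q| = 16.

Equivalence classes: [lima], [mike=papa], [november], [oscar].
Quotient map π: X → X/∼ sends lima ↦ [lima], mike ↦ [mike=papa], november ↦ [november], oscar ↦ [oscar], papa ↦ [mike=papa].
For each subset V ⊆ X/∼, compute π^{-1}(V) ⊆ X and check whether π^{-1}(V) ∈ τ. V is open in τ_Q iff π^{-1}(V) ∈ τ.
  V = {}: π^{-1}(V) = ∅ ∈ τ ✓.
  V = {[lima]}: π^{-1}(V) = {lima} ∈ τ ✓.
  V = {[mike=papa]}: π^{-1}(V) = {mike, papa} ∈ τ ✓.
  V = {[lima], [mike=papa]}: π^{-1}(V) = {lima, mike, papa} ∈ τ ✓.
  V = {[november]}: π^{-1}(V) = {november} ∈ τ ✓.
  V = {[lima], [november]}: π^{-1}(V) = {lima, november} ∈ τ ✓.
  V = {[mike=papa], [november]}: π^{-1}(V) = {mike, november, papa} ∈ τ ✓.
  V = {[lima], [mike=papa], [november]}: π^{-1}(V) = {lima, mike, november, papa} ∈ τ ✓.
  V = {[oscar]}: π^{-1}(V) = {oscar} ∈ τ ✓.
  V = {[lima], [oscar]}: π^{-1}(V) = {lima, oscar} ∈ τ ✓.
  V = {[mike=papa], [oscar]}: π^{-1}(V) = {mike, oscar, papa} ∈ τ ✓.
  V = {[lima], [mike=papa], [oscar]}: π^{-1}(V) = {lima, mike, oscar, papa} ∈ τ ✓.
  V = {[november], [oscar]}: π^{-1}(V) = {november, oscar} ∈ τ ✓.
  V = {[lima], [november], [oscar]}: π^{-1}(V) = {lima, november, oscar} ∈ τ ✓.
  V = {[mike=papa], [november], [oscar]}: π^{-1}(V) = {mike, november, oscar, papa} ∈ τ ✓.
  V = {[lima], [mike=papa], [november], [oscar]}: π^{-1}(V) = {lima, mike, november, oscar, papa} ∈ τ ✓.
Open sets in the quotient: τ_Q = {{}, {[lima]}, {[mike=papa]}, {[lima], [mike=papa]}, {[november]}, {[lima], [november]}, {[mike=papa], [november]}, {[lima], [mike=papa], [november]}, {[oscar]}, {[lima], [oscar]}, {[mike=papa], [oscar]}, {[lima], [mike=papa], [oscar]}, {[november], [oscar]}, {[lima], [november], [oscar]}, {[mike=papa], [november], [oscar]}, {[lima], [mike=papa], [november], [oscar]}} (16 elements).


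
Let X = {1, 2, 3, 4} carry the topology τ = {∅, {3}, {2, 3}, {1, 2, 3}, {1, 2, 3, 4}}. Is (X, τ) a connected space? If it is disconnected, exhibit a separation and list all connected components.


(X, τ) is connected.

Find clopen sets (U ∈ τ with X ∖ U ∈ τ):
  U = ∅, X ∖ U = {1, 2, 3, 4} — both open, so U is clopen.
  U = {1, 2, 3, 4}, X ∖ U = ∅ — both open, so U is clopen.
Only trivial clopens (∅ and X) exist, so (X, τ) is connected.
Compute connected components by grouping points that agree on all clopens:
  component: {1, 2, 3, 4}


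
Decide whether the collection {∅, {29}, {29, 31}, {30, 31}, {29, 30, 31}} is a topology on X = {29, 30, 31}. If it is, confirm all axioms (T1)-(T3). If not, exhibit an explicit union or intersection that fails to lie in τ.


τ is NOT a topology on X.

Axiom (T1): ∅ ∈ τ? Yes; X ∈ τ? Yes.
Axiom (T2/T3): check pairwise unions and intersections of members of τ.
Counterexample for (T3): {29, 31} ∩ {30, 31} = {31} ∉ τ. Therefore τ is NOT a topology.


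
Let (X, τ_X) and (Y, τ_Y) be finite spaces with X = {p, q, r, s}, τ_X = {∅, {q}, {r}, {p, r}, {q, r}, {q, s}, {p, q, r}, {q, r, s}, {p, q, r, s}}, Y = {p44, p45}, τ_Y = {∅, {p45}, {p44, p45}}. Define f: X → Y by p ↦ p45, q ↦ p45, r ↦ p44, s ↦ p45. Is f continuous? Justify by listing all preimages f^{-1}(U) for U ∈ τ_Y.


f is NOT continuous.

Compute f^{-1}(U) for each U ∈ τ_Y:
  U = ∅: f^{-1}(U) = ∅ ∈ τ_X ✓.
  U = {p45}: f^{-1}(U) = {p, q, s} ∉ τ_X ✗.
  U = {p44, p45}: f^{-1}(U) = {p, q, r, s} ∈ τ_X ✓.
Found U = {p45} with f^{-1}(U) = {p, q, s} not in τ_X. Therefore f is NOT continuous.


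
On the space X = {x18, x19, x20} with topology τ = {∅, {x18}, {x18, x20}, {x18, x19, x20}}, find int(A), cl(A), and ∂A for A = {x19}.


int(A) = ∅, cl(A) = {x19}, ∂A = {x19}.

Closed sets in (X, τ) are complements of opens:
  closed(X, τ) = {∅, {x19}, {x19, x20}, {x18, x19, x20}}.
int(A) = ⋃ {U ∈ τ : U ⊆ A}. Opens contained in A: ∅.
Taking the union of these: int(A) = ∅.
cl(A) = ⋂ {C closed : A ⊆ C}. Closed sets containing A: {x19}, {x19, x20}, {x18, x19, x20}.
Intersecting these: cl(A) = {x19}.
∂A = cl(A) ∖ int(A) = {x19} ∖ ∅ = {x19}.


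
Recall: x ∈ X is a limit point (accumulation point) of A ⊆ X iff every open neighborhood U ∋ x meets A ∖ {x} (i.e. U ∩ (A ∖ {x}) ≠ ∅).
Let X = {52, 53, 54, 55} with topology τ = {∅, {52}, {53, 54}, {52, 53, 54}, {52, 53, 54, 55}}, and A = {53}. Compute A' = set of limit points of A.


A' = {54, 55}

For each x ∈ X, list the open sets U ∈ τ with x ∈ U, then check whether U ∩ (A ∖ {x}) ≠ ∅ for every such U.
  x = 52: open {52} ∋ x has {52} ∩ (A ∖ {52}) = ∅, so x is NOT a limit point.
  x = 53: open {53, 54} ∋ x has {53, 54} ∩ (A ∖ {53}) = ∅, so x is NOT a limit point.
  x = 54: opens ∋ x are {53, 54}, {52, 53, 54}, {52, 53, 54, 55}; each meets A ∖ {54}, so x IS a limit point.
  x = 55: opens ∋ x are {52, 53, 54, 55}; each meets A ∖ {55}, so x IS a limit point.
Collecting: A' = {54, 55}.


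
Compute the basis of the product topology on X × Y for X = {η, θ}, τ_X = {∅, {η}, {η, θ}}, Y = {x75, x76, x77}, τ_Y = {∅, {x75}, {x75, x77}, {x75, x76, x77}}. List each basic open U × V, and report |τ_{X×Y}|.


Basis B = {∅ × ∅, {η} × {x75}, {η} × {x75, x77}, {η, θ} × {x75}, {η} × {x75, x76, x77}, {η, θ} × {x75, x77}, {η, θ} × {x75, x76, x77}}; |τ_{X×Y}| = 10.

Enumerate products U × V with U ∈ τ_X, V ∈ τ_Y (deduplicated):
  ∅ × ∅ = {} (∅)
  {η} × {x75} = {(η,x75)}
  {η} × {x75, x77} = {(η,x75), (η,x77)}
  {η, θ} × {x75} = {(η,x75), (θ,x75)}
  {η} × {x75, x76, x77} = {(η,x75), (η,x76), (η,x77)}
  {η, θ} × {x75, x77} = {(η,x75), (η,x77), (θ,x75), (θ,x77)}
  {η, θ} × {x75, x76, x77} = {(η,x75), (η,x76), (η,x77), (θ,x75), (θ,x76), (θ,x77)}
These 7 distinct sets form the basis B.
Close under arbitrary unions to get τ_{X×Y}; counting gives |τ_{X×Y}| = 10.


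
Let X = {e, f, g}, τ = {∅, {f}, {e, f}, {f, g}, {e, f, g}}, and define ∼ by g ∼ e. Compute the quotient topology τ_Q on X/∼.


X/∼ = {[e=g], [f]}; |τ_Q| = 3.

Equivalence classes: [e=g], [f].
Quotient map π: X → X/∼ sends e ↦ [e=g], f ↦ [f], g ↦ [e=g].
For each subset V ⊆ X/∼, compute π^{-1}(V) ⊆ X and check whether π^{-1}(V) ∈ τ. V is open in τ_Q iff π^{-1}(V) ∈ τ.
  V = {}: π^{-1}(V) = ∅ ∈ τ ✓.
  V = {[e=g]}: π^{-1}(V) = {e, g} ∉ τ ✗.
  V = {[f]}: π^{-1}(V) = {f} ∈ τ ✓.
  V = {[e=g], [f]}: π^{-1}(V) = {e, f, g} ∈ τ ✓.
Open sets in the quotient: τ_Q = {{}, {[f]}, {[e=g], [f]}} (3 elements).


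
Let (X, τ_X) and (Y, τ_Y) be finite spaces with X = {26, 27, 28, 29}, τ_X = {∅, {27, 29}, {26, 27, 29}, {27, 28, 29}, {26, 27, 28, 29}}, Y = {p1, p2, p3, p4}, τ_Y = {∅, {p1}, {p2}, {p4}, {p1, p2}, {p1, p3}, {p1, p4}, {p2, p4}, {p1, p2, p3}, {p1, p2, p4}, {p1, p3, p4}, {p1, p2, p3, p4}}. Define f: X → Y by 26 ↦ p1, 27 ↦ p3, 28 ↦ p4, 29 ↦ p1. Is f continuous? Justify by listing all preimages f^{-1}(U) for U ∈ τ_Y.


f is NOT continuous.

Compute f^{-1}(U) for each U ∈ τ_Y:
  U = ∅: f^{-1}(U) = ∅ ∈ τ_X ✓.
  U = {p1}: f^{-1}(U) = {26, 29} ∉ τ_X ✗.
  U = {p2}: f^{-1}(U) = ∅ ∈ τ_X ✓.
  U = {p4}: f^{-1}(U) = {28} ∉ τ_X ✗.
  U = {p1, p2}: f^{-1}(U) = {26, 29} ∉ τ_X ✗.
  U = {p1, p3}: f^{-1}(U) = {26, 27, 29} ∈ τ_X ✓.
  U = {p1, p4}: f^{-1}(U) = {26, 28, 29} ∉ τ_X ✗.
  U = {p2, p4}: f^{-1}(U) = {28} ∉ τ_X ✗.
  U = {p1, p2, p3}: f^{-1}(U) = {26, 27, 29} ∈ τ_X ✓.
  U = {p1, p2, p4}: f^{-1}(U) = {26, 28, 29} ∉ τ_X ✗.
  U = {p1, p3, p4}: f^{-1}(U) = {26, 27, 28, 29} ∈ τ_X ✓.
  U = {p1, p2, p3, p4}: f^{-1}(U) = {26, 27, 28, 29} ∈ τ_X ✓.
Found U = {p1} with f^{-1}(U) = {26, 29} not in τ_X. Therefore f is NOT continuous.


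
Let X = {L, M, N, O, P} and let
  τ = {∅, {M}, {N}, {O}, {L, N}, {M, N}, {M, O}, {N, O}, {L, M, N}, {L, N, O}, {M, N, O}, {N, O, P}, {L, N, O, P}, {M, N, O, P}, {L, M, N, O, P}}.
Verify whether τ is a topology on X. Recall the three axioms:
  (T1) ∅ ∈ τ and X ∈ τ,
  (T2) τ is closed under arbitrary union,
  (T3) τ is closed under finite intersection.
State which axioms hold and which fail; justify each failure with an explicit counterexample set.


τ is NOT a topology on X.

Axiom (T1): ∅ ∈ τ? Yes; X ∈ τ? Yes.
Axiom (T2/T3): check pairwise unions and intersections of members of τ.
Counterexample for (T2): {M} ∪ {L, N, O} = {L, M, N, O} ∉ τ. Therefore τ is NOT a topology.


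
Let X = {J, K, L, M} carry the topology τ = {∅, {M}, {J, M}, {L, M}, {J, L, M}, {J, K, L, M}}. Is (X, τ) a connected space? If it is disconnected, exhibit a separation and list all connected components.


(X, τ) is connected.

Find clopen sets (U ∈ τ with X ∖ U ∈ τ):
  U = ∅, X ∖ U = {J, K, L, M} — both open, so U is clopen.
  U = {J, K, L, M}, X ∖ U = ∅ — both open, so U is clopen.
Only trivial clopens (∅ and X) exist, so (X, τ) is connected.
Compute connected components by grouping points that agree on all clopens:
  component: {J, K, L, M}


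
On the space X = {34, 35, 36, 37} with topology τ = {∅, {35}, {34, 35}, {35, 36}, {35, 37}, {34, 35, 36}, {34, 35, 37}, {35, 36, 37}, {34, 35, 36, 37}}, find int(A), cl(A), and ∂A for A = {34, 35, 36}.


int(A) = {34, 35, 36}, cl(A) = {34, 35, 36, 37}, ∂A = {37}.

Closed sets in (X, τ) are complements of opens:
  closed(X, τ) = {∅, {34}, {36}, {37}, {34, 36}, {34, 37}, {36, 37}, {34, 36, 37}, {34, 35, 36, 37}}.
int(A) = ⋃ {U ∈ τ : U ⊆ A}. Opens contained in A: ∅, {35}, {34, 35}, {35, 36}, {34, 35, 36}.
Taking the union of these: int(A) = {34, 35, 36}.
cl(A) = ⋂ {C closed : A ⊆ C}. Closed sets containing A: {34, 35, 36, 37}.
Intersecting these: cl(A) = {34, 35, 36, 37}.
∂A = cl(A) ∖ int(A) = {34, 35, 36, 37} ∖ {34, 35, 36} = {37}.


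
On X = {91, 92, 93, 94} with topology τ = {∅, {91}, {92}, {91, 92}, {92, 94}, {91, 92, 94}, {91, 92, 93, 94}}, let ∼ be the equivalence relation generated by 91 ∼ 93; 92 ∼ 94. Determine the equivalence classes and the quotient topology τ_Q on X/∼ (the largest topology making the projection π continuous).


X/∼ = {[91=93], [92=94]}; |τ_Q| = 3.

Equivalence classes: [91=93], [92=94].
Quotient map π: X → X/∼ sends 91 ↦ [91=93], 92 ↦ [92=94], 93 ↦ [91=93], 94 ↦ [92=94].
For each subset V ⊆ X/∼, compute π^{-1}(V) ⊆ X and check whether π^{-1}(V) ∈ τ. V is open in τ_Q iff π^{-1}(V) ∈ τ.
  V = {}: π^{-1}(V) = ∅ ∈ τ ✓.
  V = {[91=93]}: π^{-1}(V) = {91, 93} ∉ τ ✗.
  V = {[92=94]}: π^{-1}(V) = {92, 94} ∈ τ ✓.
  V = {[91=93], [92=94]}: π^{-1}(V) = {91, 92, 93, 94} ∈ τ ✓.
Open sets in the quotient: τ_Q = {{}, {[92=94]}, {[91=93], [92=94]}} (3 elements).


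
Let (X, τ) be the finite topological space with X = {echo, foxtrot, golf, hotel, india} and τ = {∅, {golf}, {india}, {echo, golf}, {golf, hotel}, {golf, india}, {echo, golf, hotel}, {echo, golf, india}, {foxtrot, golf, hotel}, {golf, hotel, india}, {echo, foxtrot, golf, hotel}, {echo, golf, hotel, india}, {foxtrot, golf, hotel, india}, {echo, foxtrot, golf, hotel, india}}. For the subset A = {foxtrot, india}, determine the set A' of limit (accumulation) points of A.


A' = ∅

For each x ∈ X, list the open sets U ∈ τ with x ∈ U, then check whether U ∩ (A ∖ {x}) ≠ ∅ for every such U.
  x = echo: open {echo, golf} ∋ x has {echo, golf} ∩ (A ∖ {echo}) = ∅, so x is NOT a limit point.
  x = foxtrot: open {foxtrot, golf, hotel} ∋ x has {foxtrot, golf, hotel} ∩ (A ∖ {foxtrot}) = ∅, so x is NOT a limit point.
  x = golf: open {golf} ∋ x has {golf} ∩ (A ∖ {golf}) = ∅, so x is NOT a limit point.
  x = hotel: open {golf, hotel} ∋ x has {golf, hotel} ∩ (A ∖ {hotel}) = ∅, so x is NOT a limit point.
  x = india: open {india} ∋ x has {india} ∩ (A ∖ {india}) = ∅, so x is NOT a limit point.
Collecting: A' = ∅.


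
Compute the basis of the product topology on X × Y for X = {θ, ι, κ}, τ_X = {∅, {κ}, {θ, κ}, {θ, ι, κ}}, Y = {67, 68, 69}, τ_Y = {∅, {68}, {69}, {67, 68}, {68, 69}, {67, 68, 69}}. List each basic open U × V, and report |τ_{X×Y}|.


Basis B = {∅ × ∅, {κ} × {68}, {κ} × {69}, {θ, κ} × {68}, {θ, κ} × {69}, {κ} × {67, 68}, {κ} × {68, 69}, {θ, ι, κ} × {68}, {θ, ι, κ} × {69}, {κ} × {67, 68, 69}, {θ, κ} × {67, 68}, {θ, κ} × {68, 69}, {θ, κ} × {67, 68, 69}, {θ, ι, κ} × {67, 68}, {θ, ι, κ} × {68, 69}, {θ, ι, κ} × {67, 68, 69}}; |τ_{X×Y}| = 40.

Enumerate products U × V with U ∈ τ_X, V ∈ τ_Y (deduplicated):
  ∅ × ∅ = {} (∅)
  {κ} × {68} = {(κ,68)}
  {κ} × {69} = {(κ,69)}
  {θ, κ} × {68} = {(θ,68), (κ,68)}
  {θ, κ} × {69} = {(θ,69), (κ,69)}
  {κ} × {67, 68} = {(κ,67), (κ,68)}
  {κ} × {68, 69} = {(κ,68), (κ,69)}
  {θ, ι, κ} × {68} = {(θ,68), (ι,68), (κ,68)}
  {θ, ι, κ} × {69} = {(θ,69), (ι,69), (κ,69)}
  {κ} × {67, 68, 69} = {(κ,67), (κ,68), (κ,69)}
  {θ, κ} × {67, 68} = {(θ,67), (θ,68), (κ,67), (κ,68)}
  {θ, κ} × {68, 69} = {(θ,68), (θ,69), (κ,68), (κ,69)}
  {θ, κ} × {67, 68, 69} = {(θ,67), (θ,68), (θ,69), (κ,67), (κ,68), (κ,69)}
  {θ, ι, κ} × {67, 68} = {(θ,67), (θ,68), (ι,67), (ι,68), (κ,67), (κ,68)}
  {θ, ι, κ} × {68, 69} = {(θ,68), (θ,69), (ι,68), (ι,69), (κ,68), (κ,69)}
  {θ, ι, κ} × {67, 68, 69} = {(θ,67), (θ,68), (θ,69), (ι,67), (ι,68), (ι,69), (κ,67), (κ,68), (κ,69)}
These 16 distinct sets form the basis B.
Close under arbitrary unions to get τ_{X×Y}; counting gives |τ_{X×Y}| = 40.


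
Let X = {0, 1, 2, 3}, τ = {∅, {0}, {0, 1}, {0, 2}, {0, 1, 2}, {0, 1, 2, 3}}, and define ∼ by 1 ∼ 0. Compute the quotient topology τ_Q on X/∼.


X/∼ = {[0=1], [2], [3]}; |τ_Q| = 4.

Equivalence classes: [0=1], [2], [3].
Quotient map π: X → X/∼ sends 0 ↦ [0=1], 1 ↦ [0=1], 2 ↦ [2], 3 ↦ [3].
For each subset V ⊆ X/∼, compute π^{-1}(V) ⊆ X and check whether π^{-1}(V) ∈ τ. V is open in τ_Q iff π^{-1}(V) ∈ τ.
  V = {}: π^{-1}(V) = ∅ ∈ τ ✓.
  V = {[0=1]}: π^{-1}(V) = {0, 1} ∈ τ ✓.
  V = {[2]}: π^{-1}(V) = {2} ∉ τ ✗.
  V = {[0=1], [2]}: π^{-1}(V) = {0, 1, 2} ∈ τ ✓.
  V = {[3]}: π^{-1}(V) = {3} ∉ τ ✗.
  V = {[0=1], [3]}: π^{-1}(V) = {0, 1, 3} ∉ τ ✗.
  V = {[2], [3]}: π^{-1}(V) = {2, 3} ∉ τ ✗.
  V = {[0=1], [2], [3]}: π^{-1}(V) = {0, 1, 2, 3} ∈ τ ✓.
Open sets in the quotient: τ_Q = {{}, {[0=1]}, {[0=1], [2]}, {[0=1], [2], [3]}} (4 elements).


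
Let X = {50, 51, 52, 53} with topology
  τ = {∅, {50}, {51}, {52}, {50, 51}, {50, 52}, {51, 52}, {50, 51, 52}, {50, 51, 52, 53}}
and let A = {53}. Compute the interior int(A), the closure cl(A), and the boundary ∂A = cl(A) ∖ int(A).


int(A) = ∅, cl(A) = {53}, ∂A = {53}.

Closed sets in (X, τ) are complements of opens:
  closed(X, τ) = {∅, {53}, {50, 53}, {51, 53}, {52, 53}, {50, 51, 53}, {50, 52, 53}, {51, 52, 53}, {50, 51, 52, 53}}.
int(A) = ⋃ {U ∈ τ : U ⊆ A}. Opens contained in A: ∅.
Taking the union of these: int(A) = ∅.
cl(A) = ⋂ {C closed : A ⊆ C}. Closed sets containing A: {53}, {50, 53}, {51, 53}, {52, 53}, {50, 51, 53}, {50, 52, 53}, {51, 52, 53}, {50, 51, 52, 53}.
Intersecting these: cl(A) = {53}.
∂A = cl(A) ∖ int(A) = {53} ∖ ∅ = {53}.


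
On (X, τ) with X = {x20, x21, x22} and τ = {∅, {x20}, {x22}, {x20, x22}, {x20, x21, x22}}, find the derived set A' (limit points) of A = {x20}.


A' = {x21}

For each x ∈ X, list the open sets U ∈ τ with x ∈ U, then check whether U ∩ (A ∖ {x}) ≠ ∅ for every such U.
  x = x20: open {x20} ∋ x has {x20} ∩ (A ∖ {x20}) = ∅, so x is NOT a limit point.
  x = x21: opens ∋ x are {x20, x21, x22}; each meets A ∖ {x21}, so x IS a limit point.
  x = x22: open {x22} ∋ x has {x22} ∩ (A ∖ {x22}) = ∅, so x is NOT a limit point.
Collecting: A' = {x21}.


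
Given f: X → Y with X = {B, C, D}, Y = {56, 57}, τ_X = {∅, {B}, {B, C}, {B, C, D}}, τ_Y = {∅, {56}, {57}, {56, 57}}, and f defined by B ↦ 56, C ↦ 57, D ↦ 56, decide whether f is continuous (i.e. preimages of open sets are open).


f is NOT continuous.

Compute f^{-1}(U) for each U ∈ τ_Y:
  U = ∅: f^{-1}(U) = ∅ ∈ τ_X ✓.
  U = {56}: f^{-1}(U) = {B, D} ∉ τ_X ✗.
  U = {57}: f^{-1}(U) = {C} ∉ τ_X ✗.
  U = {56, 57}: f^{-1}(U) = {B, C, D} ∈ τ_X ✓.
Found U = {56} with f^{-1}(U) = {B, D} not in τ_X. Therefore f is NOT continuous.


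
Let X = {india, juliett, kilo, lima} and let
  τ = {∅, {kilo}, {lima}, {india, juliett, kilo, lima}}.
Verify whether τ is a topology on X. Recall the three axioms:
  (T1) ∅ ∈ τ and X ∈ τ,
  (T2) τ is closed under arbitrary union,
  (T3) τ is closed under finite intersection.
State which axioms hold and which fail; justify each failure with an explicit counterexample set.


τ is NOT a topology on X.

Axiom (T1): ∅ ∈ τ? Yes; X ∈ τ? Yes.
Axiom (T2/T3): check pairwise unions and intersections of members of τ.
Counterexample for (T2): {kilo} ∪ {lima} = {kilo, lima} ∉ τ. Therefore τ is NOT a topology.


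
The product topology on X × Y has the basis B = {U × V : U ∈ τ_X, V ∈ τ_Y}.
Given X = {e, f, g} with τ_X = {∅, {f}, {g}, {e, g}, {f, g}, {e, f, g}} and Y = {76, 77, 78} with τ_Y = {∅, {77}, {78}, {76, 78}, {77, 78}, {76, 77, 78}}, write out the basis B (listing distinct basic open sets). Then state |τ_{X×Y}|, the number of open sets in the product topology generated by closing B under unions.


Basis B = {∅ × ∅, {f} × {77}, {f} × {78}, {g} × {77}, {g} × {78}, {e, g} × {77}, {e, g} × {78}, {f} × {76, 78}, {f} × {77, 78}, {f, g} × {77}, {f, g} × {78}, {g} × {76, 78}, {g} × {77, 78}, {e, f, g} × {77}, {e, f, g} × {78}, {f} × {76, 77, 78}, {g} × {76, 77, 78}, {e, g} × {76, 78}, {e, g} × {77, 78}, {f, g} × {76, 78}, {f, g} × {77, 78}, {e, g} × {76, 77, 78}, {e, f, g} × {76, 78}, {e, f, g} × {77, 78}, {f, g} × {76, 77, 78}, {e, f, g} × {76, 77, 78}}; |τ_{X×Y}| = 108.

Enumerate products U × V with U ∈ τ_X, V ∈ τ_Y (deduplicated):
  ∅ × ∅ = {} (∅)
  {f} × {77} = {(f,77)}
  {f} × {78} = {(f,78)}
  {g} × {77} = {(g,77)}
  {g} × {78} = {(g,78)}
  {e, g} × {77} = {(e,77), (g,77)}
  {e, g} × {78} = {(e,78), (g,78)}
  {f} × {76, 78} = {(f,76), (f,78)}
  {f} × {77, 78} = {(f,77), (f,78)}
  {f, g} × {77} = {(f,77), (g,77)}
  {f, g} × {78} = {(f,78), (g,78)}
  {g} × {76, 78} = {(g,76), (g,78)}
  {g} × {77, 78} = {(g,77), (g,78)}
  {e, f, g} × {77} = {(e,77), (f,77), (g,77)}
  {e, f, g} × {78} = {(e,78), (f,78), (g,78)}
  {f} × {76, 77, 78} = {(f,76), (f,77), (f,78)}
  {g} × {76, 77, 78} = {(g,76), (g,77), (g,78)}
  {e, g} × {76, 78} = {(e,76), (e,78), (g,76), (g,78)}
  {e, g} × {77, 78} = {(e,77), (e,78), (g,77), (g,78)}
  {f, g} × {76, 78} = {(f,76), (f,78), (g,76), (g,78)}
  {f, g} × {77, 78} = {(f,77), (f,78), (g,77), (g,78)}
  {e, g} × {76, 77, 78} = {(e,76), (e,77), (e,78), (g,76), (g,77), (g,78)}
  {e, f, g} × {76, 78} = {(e,76), (e,78), (f,76), (f,78), (g,76), (g,78)}
  {e, f, g} × {77, 78} = {(e,77), (e,78), (f,77), (f,78), (g,77), (g,78)}
  {f, g} × {76, 77, 78} = {(f,76), (f,77), (f,78), (g,76), (g,77), (g,78)}
  {e, f, g} × {76, 77, 78} = {(e,76), (e,77), (e,78), (f,76), (f,77), (f,78), (g,76), (g,77), (g,78)}
These 26 distinct sets form the basis B.
Close under arbitrary unions to get τ_{X×Y}; counting gives |τ_{X×Y}| = 108.


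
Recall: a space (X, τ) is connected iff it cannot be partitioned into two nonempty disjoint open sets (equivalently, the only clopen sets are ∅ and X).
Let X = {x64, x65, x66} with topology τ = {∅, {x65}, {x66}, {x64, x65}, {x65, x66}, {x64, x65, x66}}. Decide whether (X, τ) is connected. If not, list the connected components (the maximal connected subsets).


(X, τ) is disconnected; components = [{x66}, {x64, x65}].

Find clopen sets (U ∈ τ with X ∖ U ∈ τ):
  U = ∅, X ∖ U = {x64, x65, x66} — both open, so U is clopen.
  U = {x66}, X ∖ U = {x64, x65} — both open, so U is clopen.
  U = {x64, x65}, X ∖ U = {x66} — both open, so U is clopen.
  U = {x64, x65, x66}, X ∖ U = ∅ — both open, so U is clopen.
Nontrivial clopen(s) exist: e.g. {x64, x65}. So (X, τ) is disconnected.
Compute connected components by grouping points that agree on all clopens:
  component: {x66}
  component: {x64, x65}


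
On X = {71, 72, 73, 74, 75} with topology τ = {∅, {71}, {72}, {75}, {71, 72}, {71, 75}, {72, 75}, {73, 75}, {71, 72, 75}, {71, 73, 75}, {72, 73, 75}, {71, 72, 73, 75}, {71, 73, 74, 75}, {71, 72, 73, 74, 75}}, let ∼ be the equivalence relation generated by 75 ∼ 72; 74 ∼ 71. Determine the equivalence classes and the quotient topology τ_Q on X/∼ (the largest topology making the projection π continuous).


X/∼ = {[71=74], [72=75], [73]}; |τ_Q| = 4.

Equivalence classes: [71=74], [72=75], [73].
Quotient map π: X → X/∼ sends 71 ↦ [71=74], 72 ↦ [72=75], 73 ↦ [73], 74 ↦ [71=74], 75 ↦ [72=75].
For each subset V ⊆ X/∼, compute π^{-1}(V) ⊆ X and check whether π^{-1}(V) ∈ τ. V is open in τ_Q iff π^{-1}(V) ∈ τ.
  V = {}: π^{-1}(V) = ∅ ∈ τ ✓.
  V = {[71=74]}: π^{-1}(V) = {71, 74} ∉ τ ✗.
  V = {[72=75]}: π^{-1}(V) = {72, 75} ∈ τ ✓.
  V = {[71=74], [72=75]}: π^{-1}(V) = {71, 72, 74, 75} ∉ τ ✗.
  V = {[73]}: π^{-1}(V) = {73} ∉ τ ✗.
  V = {[71=74], [73]}: π^{-1}(V) = {71, 73, 74} ∉ τ ✗.
  V = {[72=75], [73]}: π^{-1}(V) = {72, 73, 75} ∈ τ ✓.
  V = {[71=74], [72=75], [73]}: π^{-1}(V) = {71, 72, 73, 74, 75} ∈ τ ✓.
Open sets in the quotient: τ_Q = {{}, {[72=75]}, {[72=75], [73]}, {[71=74], [72=75], [73]}} (4 elements).


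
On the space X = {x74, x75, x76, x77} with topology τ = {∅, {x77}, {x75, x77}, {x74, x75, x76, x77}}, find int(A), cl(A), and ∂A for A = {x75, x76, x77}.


int(A) = {x75, x77}, cl(A) = {x74, x75, x76, x77}, ∂A = {x74, x76}.

Closed sets in (X, τ) are complements of opens:
  closed(X, τ) = {∅, {x74, x76}, {x74, x75, x76}, {x74, x75, x76, x77}}.
int(A) = ⋃ {U ∈ τ : U ⊆ A}. Opens contained in A: ∅, {x77}, {x75, x77}.
Taking the union of these: int(A) = {x75, x77}.
cl(A) = ⋂ {C closed : A ⊆ C}. Closed sets containing A: {x74, x75, x76, x77}.
Intersecting these: cl(A) = {x74, x75, x76, x77}.
∂A = cl(A) ∖ int(A) = {x74, x75, x76, x77} ∖ {x75, x77} = {x74, x76}.


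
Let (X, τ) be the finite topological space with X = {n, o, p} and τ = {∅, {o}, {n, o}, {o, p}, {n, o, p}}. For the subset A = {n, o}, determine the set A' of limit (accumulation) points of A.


A' = {n, p}

For each x ∈ X, list the open sets U ∈ τ with x ∈ U, then check whether U ∩ (A ∖ {x}) ≠ ∅ for every such U.
  x = n: opens ∋ x are {n, o}, {n, o, p}; each meets A ∖ {n}, so x IS a limit point.
  x = o: open {o} ∋ x has {o} ∩ (A ∖ {o}) = ∅, so x is NOT a limit point.
  x = p: opens ∋ x are {o, p}, {n, o, p}; each meets A ∖ {p}, so x IS a limit point.
Collecting: A' = {n, p}.


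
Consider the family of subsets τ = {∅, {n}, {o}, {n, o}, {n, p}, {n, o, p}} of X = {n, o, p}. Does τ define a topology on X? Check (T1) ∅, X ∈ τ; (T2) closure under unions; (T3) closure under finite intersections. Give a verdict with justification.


τ IS a topology on X.

Axiom (T1): ∅ ∈ τ? Yes; X ∈ τ? Yes.
Axiom (T2/T3): check pairwise unions and intersections of members of τ.
All pairwise intersections and unions checked — each lies in τ. Therefore τ satisfies (T1), (T2), (T3): it IS a topology on X.


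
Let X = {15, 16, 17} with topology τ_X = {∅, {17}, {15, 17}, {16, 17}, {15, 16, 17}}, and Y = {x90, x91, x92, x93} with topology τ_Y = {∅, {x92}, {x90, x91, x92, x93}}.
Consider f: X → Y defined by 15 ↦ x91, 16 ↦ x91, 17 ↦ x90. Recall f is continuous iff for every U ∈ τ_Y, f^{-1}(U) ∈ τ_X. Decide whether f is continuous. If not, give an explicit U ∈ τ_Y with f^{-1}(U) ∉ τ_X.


f IS continuous.

Compute f^{-1}(U) for each U ∈ τ_Y:
  U = ∅: f^{-1}(U) = ∅ ∈ τ_X ✓.
  U = {x92}: f^{-1}(U) = ∅ ∈ τ_X ✓.
  U = {x90, x91, x92, x93}: f^{-1}(U) = {15, 16, 17} ∈ τ_X ✓.
Every preimage lies in τ_X, so f IS continuous.


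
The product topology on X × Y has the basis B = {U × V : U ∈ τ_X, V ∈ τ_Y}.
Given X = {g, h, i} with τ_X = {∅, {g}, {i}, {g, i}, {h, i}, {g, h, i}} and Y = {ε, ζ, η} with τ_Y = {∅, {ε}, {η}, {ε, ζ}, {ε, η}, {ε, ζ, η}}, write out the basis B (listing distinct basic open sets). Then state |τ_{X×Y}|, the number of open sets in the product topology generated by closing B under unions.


Basis B = {∅ × ∅, {g} × {ε}, {g} × {η}, {i} × {ε}, {i} × {η}, {g} × {ε, ζ}, {g} × {ε, η}, {g, i} × {ε}, {g, i} × {η}, {h, i} × {ε}, {h, i} × {η}, {i} × {ε, ζ}, {i} × {ε, η}, {g} × {ε, ζ, η}, {g, h, i} × {ε}, {g, h, i} × {η}, {i} × {ε, ζ, η}, {g, i} × {ε, ζ}, {g, i} × {ε, η}, {h, i} × {ε, ζ}, {h, i} × {ε, η}, {g, i} × {ε, ζ, η}, {g, h, i} × {ε, ζ}, {g, h, i} × {ε, η}, {h, i} × {ε, ζ, η}, {g, h, i} × {ε, ζ, η}}; |τ_{X×Y}| = 108.

Enumerate products U × V with U ∈ τ_X, V ∈ τ_Y (deduplicated):
  ∅ × ∅ = {} (∅)
  {g} × {ε} = {(g,ε)}
  {g} × {η} = {(g,η)}
  {i} × {ε} = {(i,ε)}
  {i} × {η} = {(i,η)}
  {g} × {ε, ζ} = {(g,ε), (g,ζ)}
  {g} × {ε, η} = {(g,ε), (g,η)}
  {g, i} × {ε} = {(g,ε), (i,ε)}
  {g, i} × {η} = {(g,η), (i,η)}
  {h, i} × {ε} = {(h,ε), (i,ε)}
  {h, i} × {η} = {(h,η), (i,η)}
  {i} × {ε, ζ} = {(i,ε), (i,ζ)}
  {i} × {ε, η} = {(i,ε), (i,η)}
  {g} × {ε, ζ, η} = {(g,ε), (g,ζ), (g,η)}
  {g, h, i} × {ε} = {(g,ε), (h,ε), (i,ε)}
  {g, h, i} × {η} = {(g,η), (h,η), (i,η)}
  {i} × {ε, ζ, η} = {(i,ε), (i,ζ), (i,η)}
  {g, i} × {ε, ζ} = {(g,ε), (g,ζ), (i,ε), (i,ζ)}
  {g, i} × {ε, η} = {(g,ε), (g,η), (i,ε), (i,η)}
  {h, i} × {ε, ζ} = {(h,ε), (h,ζ), (i,ε), (i,ζ)}
  {h, i} × {ε, η} = {(h,ε), (h,η), (i,ε), (i,η)}
  {g, i} × {ε, ζ, η} = {(g,ε), (g,ζ), (g,η), (i,ε), (i,ζ), (i,η)}
  {g, h, i} × {ε, ζ} = {(g,ε), (g,ζ), (h,ε), (h,ζ), (i,ε), (i,ζ)}
  {g, h, i} × {ε, η} = {(g,ε), (g,η), (h,ε), (h,η), (i,ε), (i,η)}
  {h, i} × {ε, ζ, η} = {(h,ε), (h,ζ), (h,η), (i,ε), (i,ζ), (i,η)}
  {g, h, i} × {ε, ζ, η} = {(g,ε), (g,ζ), (g,η), (h,ε), (h,ζ), (h,η), (i,ε), (i,ζ), (i,η)}
These 26 distinct sets form the basis B.
Close under arbitrary unions to get τ_{X×Y}; counting gives |τ_{X×Y}| = 108.
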